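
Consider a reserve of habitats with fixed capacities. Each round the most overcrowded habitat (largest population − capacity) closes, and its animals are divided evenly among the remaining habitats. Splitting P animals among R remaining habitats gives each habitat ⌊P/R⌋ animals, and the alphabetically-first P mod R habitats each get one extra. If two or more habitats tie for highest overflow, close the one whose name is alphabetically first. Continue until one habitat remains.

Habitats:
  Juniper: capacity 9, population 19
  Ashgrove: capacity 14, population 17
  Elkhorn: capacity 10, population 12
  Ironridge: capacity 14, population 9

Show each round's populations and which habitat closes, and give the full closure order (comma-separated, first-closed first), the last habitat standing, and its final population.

Closure order: Juniper, Ashgrove, Elkhorn
Last habitat: Ironridge with 57 animals

Round 1: Ashgrove=17 Elkhorn=12 Ironridge=9 Juniper=19 → close Juniper (overflow 10)
  19÷3 = 6 each, +1 to first 1
Round 2: Ashgrove=24 Elkhorn=18 Ironridge=15 → close Ashgrove (overflow 10)
  24÷2 = 12 each, +1 to first 0
Round 3: Elkhorn=30 Ironridge=27 → close Elkhorn (overflow 20)
  30÷1 = 30 each, +1 to first 0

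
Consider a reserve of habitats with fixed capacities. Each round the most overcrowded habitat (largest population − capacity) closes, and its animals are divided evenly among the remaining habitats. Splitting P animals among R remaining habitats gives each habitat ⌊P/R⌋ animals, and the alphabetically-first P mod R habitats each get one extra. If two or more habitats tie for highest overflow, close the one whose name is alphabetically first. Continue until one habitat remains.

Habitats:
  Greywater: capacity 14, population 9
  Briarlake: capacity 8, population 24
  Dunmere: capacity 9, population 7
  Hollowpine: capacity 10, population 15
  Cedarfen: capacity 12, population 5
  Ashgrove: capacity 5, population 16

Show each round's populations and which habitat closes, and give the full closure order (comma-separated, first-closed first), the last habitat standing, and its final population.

Round 1: Ashgrove=16 Briarlake=24 Cedarfen=5 Dunmere=7 Greywater=9 Hollowpine=15 → close Briarlake (overflow 16)
  24÷5 = 4 each, +1 to first 4
Round 2: Ashgrove=21 Cedarfen=10 Dunmere=12 Greywater=14 Hollowpine=19 → close Ashgrove (overflow 16)
  21÷4 = 5 each, +1 to first 1
Round 3: Cedarfen=16 Dunmere=17 Greywater=19 Hollowpine=24 → close Hollowpine (overflow 14)
  24÷3 = 8 each, +1 to first 0
Round 4: Cedarfen=24 Dunmere=25 Greywater=27 → close Dunmere (overflow 16)
  25÷2 = 12 each, +1 to first 1
Round 5: Cedarfen=37 Greywater=39 → close Cedarfen (overflow 25)
  37÷1 = 37 each, +1 to first 0

Closure order: Briarlake, Ashgrove, Hollowpine, Dunmere, Cedarfen
Last habitat: Greywater with 76 animals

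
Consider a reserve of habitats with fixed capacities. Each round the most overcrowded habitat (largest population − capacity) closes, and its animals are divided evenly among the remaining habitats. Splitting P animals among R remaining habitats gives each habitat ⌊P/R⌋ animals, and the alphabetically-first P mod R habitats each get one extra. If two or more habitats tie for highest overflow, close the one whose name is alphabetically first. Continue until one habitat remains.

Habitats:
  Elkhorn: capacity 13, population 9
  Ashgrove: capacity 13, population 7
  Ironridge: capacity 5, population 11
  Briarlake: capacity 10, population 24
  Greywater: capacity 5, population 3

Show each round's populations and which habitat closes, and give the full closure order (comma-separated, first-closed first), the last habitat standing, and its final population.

Closure order: Briarlake, Ironridge, Greywater, Elkhorn
Last habitat: Ashgrove with 54 animals

Round 1: Ashgrove=7 Briarlake=24 Elkhorn=9 Greywater=3 Ironridge=11 → close Briarlake (overflow 14)
  24÷4 = 6 each, +1 to first 0
Round 2: Ashgrove=13 Elkhorn=15 Greywater=9 Ironridge=17 → close Ironridge (overflow 12)
  17÷3 = 5 each, +1 to first 2
Round 3: Ashgrove=19 Elkhorn=21 Greywater=14 → close Greywater (overflow 9)
  14÷2 = 7 each, +1 to first 0
Round 4: Ashgrove=26 Elkhorn=28 → close Elkhorn (overflow 15)
  28÷1 = 28 each, +1 to first 0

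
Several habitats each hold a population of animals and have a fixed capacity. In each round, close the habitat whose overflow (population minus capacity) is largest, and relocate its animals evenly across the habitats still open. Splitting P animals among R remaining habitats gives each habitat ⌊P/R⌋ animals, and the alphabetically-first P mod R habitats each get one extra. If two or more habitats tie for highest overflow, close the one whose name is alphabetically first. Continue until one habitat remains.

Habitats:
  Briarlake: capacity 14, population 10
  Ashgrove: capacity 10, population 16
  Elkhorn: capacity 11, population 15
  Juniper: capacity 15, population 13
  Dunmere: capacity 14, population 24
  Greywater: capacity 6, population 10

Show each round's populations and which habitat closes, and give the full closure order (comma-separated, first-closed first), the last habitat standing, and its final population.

Closure order: Dunmere, Ashgrove, Elkhorn, Greywater, Briarlake
Last habitat: Juniper with 88 animals

Round 1: Ashgrove=16 Briarlake=10 Dunmere=24 Elkhorn=15 Greywater=10 Juniper=13 → close Dunmere (overflow 10)
  24÷5 = 4 each, +1 to first 4
Round 2: Ashgrove=21 Briarlake=15 Elkhorn=20 Greywater=15 Juniper=17 → close Ashgrove (overflow 11)
  21÷4 = 5 each, +1 to first 1
Round 3: Briarlake=21 Elkhorn=25 Greywater=20 Juniper=22 → close Elkhorn (overflow 14)
  25÷3 = 8 each, +1 to first 1
Round 4: Briarlake=30 Greywater=28 Juniper=30 → close Greywater (overflow 22)
  28÷2 = 14 each, +1 to first 0
Round 5: Briarlake=44 Juniper=44 → close Briarlake (overflow 30)
  44÷1 = 44 each, +1 to first 0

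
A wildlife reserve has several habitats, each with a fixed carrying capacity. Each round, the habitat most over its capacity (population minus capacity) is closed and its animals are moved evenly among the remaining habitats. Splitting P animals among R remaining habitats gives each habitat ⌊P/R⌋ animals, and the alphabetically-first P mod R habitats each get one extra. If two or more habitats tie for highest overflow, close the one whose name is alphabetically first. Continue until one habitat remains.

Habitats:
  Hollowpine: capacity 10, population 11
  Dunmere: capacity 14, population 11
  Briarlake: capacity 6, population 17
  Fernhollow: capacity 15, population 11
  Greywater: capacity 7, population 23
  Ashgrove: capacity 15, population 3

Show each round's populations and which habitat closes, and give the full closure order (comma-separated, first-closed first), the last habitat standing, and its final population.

Closure order: Greywater, Briarlake, Hollowpine, Dunmere, Fernhollow
Last habitat: Ashgrove with 76 animals

Round 1: Ashgrove=3 Briarlake=17 Dunmere=11 Fernhollow=11 Greywater=23 Hollowpine=11 → close Greywater (overflow 16)
  23÷5 = 4 each, +1 to first 3
Round 2: Ashgrove=8 Briarlake=22 Dunmere=16 Fernhollow=15 Hollowpine=15 → close Briarlake (overflow 16)
  22÷4 = 5 each, +1 to first 2
Round 3: Ashgrove=14 Dunmere=22 Fernhollow=20 Hollowpine=20 → close Hollowpine (overflow 10)
  20÷3 = 6 each, +1 to first 2
Round 4: Ashgrove=21 Dunmere=29 Fernhollow=26 → close Dunmere (overflow 15)
  29÷2 = 14 each, +1 to first 1
Round 5: Ashgrove=36 Fernhollow=40 → close Fernhollow (overflow 25)
  40÷1 = 40 each, +1 to first 0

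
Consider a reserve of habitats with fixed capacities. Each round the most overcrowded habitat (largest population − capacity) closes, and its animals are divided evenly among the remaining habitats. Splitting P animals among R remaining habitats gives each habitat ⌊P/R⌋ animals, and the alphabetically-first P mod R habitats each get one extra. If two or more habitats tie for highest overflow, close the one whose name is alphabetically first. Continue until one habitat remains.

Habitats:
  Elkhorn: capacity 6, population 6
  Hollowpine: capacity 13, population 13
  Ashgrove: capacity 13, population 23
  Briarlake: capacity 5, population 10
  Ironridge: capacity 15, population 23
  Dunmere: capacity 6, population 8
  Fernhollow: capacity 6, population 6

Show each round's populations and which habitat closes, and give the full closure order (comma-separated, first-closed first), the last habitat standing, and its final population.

Closure order: Ashgrove, Ironridge, Briarlake, Dunmere, Elkhorn, Fernhollow
Last habitat: Hollowpine with 89 animals

Round 1: Ashgrove=23 Briarlake=10 Dunmere=8 Elkhorn=6 Fernhollow=6 Hollowpine=13 Ironridge=23 → close Ashgrove (overflow 10)
  23÷6 = 3 each, +1 to first 5
Round 2: Briarlake=14 Dunmere=12 Elkhorn=10 Fernhollow=10 Hollowpine=17 Ironridge=26 → close Ironridge (overflow 11)
  26÷5 = 5 each, +1 to first 1
Round 3: Briarlake=20 Dunmere=17 Elkhorn=15 Fernhollow=15 Hollowpine=22 → close Briarlake (overflow 15)
  20÷4 = 5 each, +1 to first 0
Round 4: Dunmere=22 Elkhorn=20 Fernhollow=20 Hollowpine=27 → close Dunmere (overflow 16)
  22÷3 = 7 each, +1 to first 1
Round 5: Elkhorn=28 Fernhollow=27 Hollowpine=34 → close Elkhorn (overflow 22)
  28÷2 = 14 each, +1 to first 0
Round 6: Fernhollow=41 Hollowpine=48 → close Fernhollow (overflow 35)
  41÷1 = 41 each, +1 to first 0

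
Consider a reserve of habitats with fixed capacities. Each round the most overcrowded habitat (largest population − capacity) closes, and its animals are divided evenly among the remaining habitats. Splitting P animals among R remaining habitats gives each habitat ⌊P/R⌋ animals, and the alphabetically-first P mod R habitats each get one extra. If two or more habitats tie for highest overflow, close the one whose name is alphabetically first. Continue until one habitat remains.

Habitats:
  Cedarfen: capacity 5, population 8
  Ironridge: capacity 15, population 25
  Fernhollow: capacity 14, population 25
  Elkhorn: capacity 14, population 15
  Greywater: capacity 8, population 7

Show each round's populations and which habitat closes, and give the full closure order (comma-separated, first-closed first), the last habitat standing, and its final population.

Closure order: Fernhollow, Ironridge, Cedarfen, Elkhorn
Last habitat: Greywater with 80 animals

Round 1: Cedarfen=8 Elkhorn=15 Fernhollow=25 Greywater=7 Ironridge=25 → close Fernhollow (overflow 11)
  25÷4 = 6 each, +1 to first 1
Round 2: Cedarfen=15 Elkhorn=21 Greywater=13 Ironridge=31 → close Ironridge (overflow 16)
  31÷3 = 10 each, +1 to first 1
Round 3: Cedarfen=26 Elkhorn=31 Greywater=23 → close Cedarfen (overflow 21)
  26÷2 = 13 each, +1 to first 0
Round 4: Elkhorn=44 Greywater=36 → close Elkhorn (overflow 30)
  44÷1 = 44 each, +1 to first 0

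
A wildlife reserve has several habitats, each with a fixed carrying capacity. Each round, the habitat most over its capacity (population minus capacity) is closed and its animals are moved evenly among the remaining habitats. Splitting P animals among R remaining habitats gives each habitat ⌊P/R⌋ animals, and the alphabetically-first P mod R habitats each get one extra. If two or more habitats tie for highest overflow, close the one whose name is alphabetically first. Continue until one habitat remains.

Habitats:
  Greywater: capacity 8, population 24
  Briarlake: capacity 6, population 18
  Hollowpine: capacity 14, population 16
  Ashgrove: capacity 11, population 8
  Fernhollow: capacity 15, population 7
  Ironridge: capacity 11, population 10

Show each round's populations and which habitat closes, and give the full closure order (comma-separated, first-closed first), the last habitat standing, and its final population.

Closure order: Greywater, Briarlake, Hollowpine, Ashgrove, Ironridge
Last habitat: Fernhollow with 83 animals

Round 1: Ashgrove=8 Briarlake=18 Fernhollow=7 Greywater=24 Hollowpine=16 Ironridge=10 → close Greywater (overflow 16)
  24÷5 = 4 each, +1 to first 4
Round 2: Ashgrove=13 Briarlake=23 Fernhollow=12 Hollowpine=21 Ironridge=14 → close Briarlake (overflow 17)
  23÷4 = 5 each, +1 to first 3
Round 3: Ashgrove=19 Fernhollow=18 Hollowpine=27 Ironridge=19 → close Hollowpine (overflow 13)
  27÷3 = 9 each, +1 to first 0
Round 4: Ashgrove=28 Fernhollow=27 Ironridge=28 → close Ashgrove (overflow 17)
  28÷2 = 14 each, +1 to first 0
Round 5: Fernhollow=41 Ironridge=42 → close Ironridge (overflow 31)
  42÷1 = 42 each, +1 to first 0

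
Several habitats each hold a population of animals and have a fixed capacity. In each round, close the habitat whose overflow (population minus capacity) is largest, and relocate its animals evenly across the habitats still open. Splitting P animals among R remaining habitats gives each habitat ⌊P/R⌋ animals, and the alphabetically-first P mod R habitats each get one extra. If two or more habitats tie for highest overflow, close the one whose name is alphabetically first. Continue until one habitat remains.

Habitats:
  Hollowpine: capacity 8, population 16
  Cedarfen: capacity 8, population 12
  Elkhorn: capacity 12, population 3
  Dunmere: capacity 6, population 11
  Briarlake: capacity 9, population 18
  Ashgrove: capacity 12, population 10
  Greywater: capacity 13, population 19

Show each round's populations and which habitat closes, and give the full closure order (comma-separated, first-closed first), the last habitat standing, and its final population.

Round 1: Ashgrove=10 Briarlake=18 Cedarfen=12 Dunmere=11 Elkhorn=3 Greywater=19 Hollowpine=16 → close Briarlake (overflow 9)
  18÷6 = 3 each, +1 to first 0
Round 2: Ashgrove=13 Cedarfen=15 Dunmere=14 Elkhorn=6 Greywater=22 Hollowpine=19 → close Hollowpine (overflow 11)
  19÷5 = 3 each, +1 to first 4
Round 3: Ashgrove=17 Cedarfen=19 Dunmere=18 Elkhorn=10 Greywater=25 → close Dunmere (overflow 12)
  18÷4 = 4 each, +1 to first 2
Round 4: Ashgrove=22 Cedarfen=24 Elkhorn=14 Greywater=29 → close Cedarfen (overflow 16)
  24÷3 = 8 each, +1 to first 0
Round 5: Ashgrove=30 Elkhorn=22 Greywater=37 → close Greywater (overflow 24)
  37÷2 = 18 each, +1 to first 1
Round 6: Ashgrove=49 Elkhorn=40 → close Ashgrove (overflow 37)
  49÷1 = 49 each, +1 to first 0

Closure order: Briarlake, Hollowpine, Dunmere, Cedarfen, Greywater, Ashgrove
Last habitat: Elkhorn with 89 animals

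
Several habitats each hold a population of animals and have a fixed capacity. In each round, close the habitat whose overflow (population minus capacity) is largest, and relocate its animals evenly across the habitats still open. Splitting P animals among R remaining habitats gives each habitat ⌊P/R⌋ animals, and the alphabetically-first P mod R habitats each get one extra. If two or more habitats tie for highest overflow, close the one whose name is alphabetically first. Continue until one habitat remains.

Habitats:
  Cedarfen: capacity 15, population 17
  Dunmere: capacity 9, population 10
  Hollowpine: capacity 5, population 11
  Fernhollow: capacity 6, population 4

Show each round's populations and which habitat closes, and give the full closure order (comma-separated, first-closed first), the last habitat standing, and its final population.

Closure order: Hollowpine, Cedarfen, Dunmere
Last habitat: Fernhollow with 42 animals

Round 1: Cedarfen=17 Dunmere=10 Fernhollow=4 Hollowpine=11 → close Hollowpine (overflow 6)
  11÷3 = 3 each, +1 to first 2
Round 2: Cedarfen=21 Dunmere=14 Fernhollow=7 → close Cedarfen (overflow 6)
  21÷2 = 10 each, +1 to first 1
Round 3: Dunmere=25 Fernhollow=17 → close Dunmere (overflow 16)
  25÷1 = 25 each, +1 to first 0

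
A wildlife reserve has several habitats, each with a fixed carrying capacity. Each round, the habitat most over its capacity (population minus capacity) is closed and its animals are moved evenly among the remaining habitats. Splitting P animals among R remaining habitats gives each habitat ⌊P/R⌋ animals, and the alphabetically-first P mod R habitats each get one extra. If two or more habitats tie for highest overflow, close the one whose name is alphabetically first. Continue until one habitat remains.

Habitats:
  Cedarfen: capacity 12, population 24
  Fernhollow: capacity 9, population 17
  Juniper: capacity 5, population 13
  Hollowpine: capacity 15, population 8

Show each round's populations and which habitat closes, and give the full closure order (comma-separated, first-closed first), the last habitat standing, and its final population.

Closure order: Cedarfen, Fernhollow, Juniper
Last habitat: Hollowpine with 62 animals

Round 1: Cedarfen=24 Fernhollow=17 Hollowpine=8 Juniper=13 → close Cedarfen (overflow 12)
  24÷3 = 8 each, +1 to first 0
Round 2: Fernhollow=25 Hollowpine=16 Juniper=21 → close Fernhollow (overflow 16)
  25÷2 = 12 each, +1 to first 1
Round 3: Hollowpine=29 Juniper=33 → close Juniper (overflow 28)
  33÷1 = 33 each, +1 to first 0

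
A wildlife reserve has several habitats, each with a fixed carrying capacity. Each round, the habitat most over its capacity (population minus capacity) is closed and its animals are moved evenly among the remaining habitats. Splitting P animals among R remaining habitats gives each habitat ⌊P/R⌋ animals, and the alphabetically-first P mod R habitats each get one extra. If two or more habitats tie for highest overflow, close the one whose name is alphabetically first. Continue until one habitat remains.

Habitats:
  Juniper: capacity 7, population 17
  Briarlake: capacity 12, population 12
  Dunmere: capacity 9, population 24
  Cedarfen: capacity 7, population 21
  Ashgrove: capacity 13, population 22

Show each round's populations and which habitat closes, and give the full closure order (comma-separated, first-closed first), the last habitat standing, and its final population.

Closure order: Dunmere, Cedarfen, Juniper, Ashgrove
Last habitat: Briarlake with 96 animals

Round 1: Ashgrove=22 Briarlake=12 Cedarfen=21 Dunmere=24 Juniper=17 → close Dunmere (overflow 15)
  24÷4 = 6 each, +1 to first 0
Round 2: Ashgrove=28 Briarlake=18 Cedarfen=27 Juniper=23 → close Cedarfen (overflow 20)
  27÷3 = 9 each, +1 to first 0
Round 3: Ashgrove=37 Briarlake=27 Juniper=32 → close Juniper (overflow 25)
  32÷2 = 16 each, +1 to first 0
Round 4: Ashgrove=53 Briarlake=43 → close Ashgrove (overflow 40)
  53÷1 = 53 each, +1 to first 0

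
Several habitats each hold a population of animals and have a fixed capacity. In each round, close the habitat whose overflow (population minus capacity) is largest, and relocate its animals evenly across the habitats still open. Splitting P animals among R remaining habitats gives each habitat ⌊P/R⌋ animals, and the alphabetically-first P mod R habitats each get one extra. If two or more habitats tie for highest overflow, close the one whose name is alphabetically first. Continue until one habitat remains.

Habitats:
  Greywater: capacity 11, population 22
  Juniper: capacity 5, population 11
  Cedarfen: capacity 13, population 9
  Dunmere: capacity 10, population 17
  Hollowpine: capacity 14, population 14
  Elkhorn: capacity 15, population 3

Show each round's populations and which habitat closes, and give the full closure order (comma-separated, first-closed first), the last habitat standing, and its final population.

Closure order: Greywater, Dunmere, Juniper, Hollowpine, Cedarfen
Last habitat: Elkhorn with 76 animals

Round 1: Cedarfen=9 Dunmere=17 Elkhorn=3 Greywater=22 Hollowpine=14 Juniper=11 → close Greywater (overflow 11)
  22÷5 = 4 each, +1 to first 2
Round 2: Cedarfen=14 Dunmere=22 Elkhorn=7 Hollowpine=18 Juniper=15 → close Dunmere (overflow 12)
  22÷4 = 5 each, +1 to first 2
Round 3: Cedarfen=20 Elkhorn=13 Hollowpine=23 Juniper=20 → close Juniper (overflow 15)
  20÷3 = 6 each, +1 to first 2
Round 4: Cedarfen=27 Elkhorn=20 Hollowpine=29 → close Hollowpine (overflow 15)
  29÷2 = 14 each, +1 to first 1
Round 5: Cedarfen=42 Elkhorn=34 → close Cedarfen (overflow 29)
  42÷1 = 42 each, +1 to first 0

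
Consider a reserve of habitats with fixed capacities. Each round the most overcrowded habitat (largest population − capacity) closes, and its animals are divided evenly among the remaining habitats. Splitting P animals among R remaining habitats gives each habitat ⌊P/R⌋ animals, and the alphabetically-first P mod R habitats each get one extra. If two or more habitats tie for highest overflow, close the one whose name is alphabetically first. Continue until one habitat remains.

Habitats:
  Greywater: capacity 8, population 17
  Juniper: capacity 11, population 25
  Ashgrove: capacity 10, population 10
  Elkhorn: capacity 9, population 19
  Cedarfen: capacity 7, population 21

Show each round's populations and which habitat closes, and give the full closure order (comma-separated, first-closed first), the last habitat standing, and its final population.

Round 1: Ashgrove=10 Cedarfen=21 Elkhorn=19 Greywater=17 Juniper=25 → close Cedarfen (overflow 14)
  21÷4 = 5 each, +1 to first 1
Round 2: Ashgrove=16 Elkhorn=24 Greywater=22 Juniper=30 → close Juniper (overflow 19)
  30÷3 = 10 each, +1 to first 0
Round 3: Ashgrove=26 Elkhorn=34 Greywater=32 → close Elkhorn (overflow 25)
  34÷2 = 17 each, +1 to first 0
Round 4: Ashgrove=43 Greywater=49 → close Greywater (overflow 41)
  49÷1 = 49 each, +1 to first 0

Closure order: Cedarfen, Juniper, Elkhorn, Greywater
Last habitat: Ashgrove with 92 animals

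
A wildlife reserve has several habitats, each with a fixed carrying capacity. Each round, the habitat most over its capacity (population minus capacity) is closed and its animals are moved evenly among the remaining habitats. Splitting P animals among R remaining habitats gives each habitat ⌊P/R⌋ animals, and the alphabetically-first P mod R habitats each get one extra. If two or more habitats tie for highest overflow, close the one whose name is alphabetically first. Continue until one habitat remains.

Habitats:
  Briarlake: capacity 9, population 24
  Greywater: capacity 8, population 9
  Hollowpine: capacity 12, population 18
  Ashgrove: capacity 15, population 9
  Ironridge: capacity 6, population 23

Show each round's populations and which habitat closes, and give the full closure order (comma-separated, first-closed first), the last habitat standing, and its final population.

Closure order: Ironridge, Briarlake, Hollowpine, Greywater
Last habitat: Ashgrove with 83 animals

Round 1: Ashgrove=9 Briarlake=24 Greywater=9 Hollowpine=18 Ironridge=23 → close Ironridge (overflow 17)
  23÷4 = 5 each, +1 to first 3
Round 2: Ashgrove=15 Briarlake=30 Greywater=15 Hollowpine=23 → close Briarlake (overflow 21)
  30÷3 = 10 each, +1 to first 0
Round 3: Ashgrove=25 Greywater=25 Hollowpine=33 → close Hollowpine (overflow 21)
  33÷2 = 16 each, +1 to first 1
Round 4: Ashgrove=42 Greywater=41 → close Greywater (overflow 33)
  41÷1 = 41 each, +1 to first 0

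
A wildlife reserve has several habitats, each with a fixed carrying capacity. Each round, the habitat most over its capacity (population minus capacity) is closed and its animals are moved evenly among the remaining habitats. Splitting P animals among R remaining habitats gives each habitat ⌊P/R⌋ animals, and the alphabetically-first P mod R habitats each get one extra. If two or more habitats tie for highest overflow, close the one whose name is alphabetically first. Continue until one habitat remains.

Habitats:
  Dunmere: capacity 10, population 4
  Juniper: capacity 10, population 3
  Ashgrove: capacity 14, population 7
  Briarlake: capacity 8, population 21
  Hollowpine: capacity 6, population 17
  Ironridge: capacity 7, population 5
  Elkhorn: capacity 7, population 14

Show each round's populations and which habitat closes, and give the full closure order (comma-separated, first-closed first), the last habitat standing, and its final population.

Closure order: Briarlake, Hollowpine, Elkhorn, Ironridge, Dunmere, Ashgrove
Last habitat: Juniper with 71 animals

Round 1: Ashgrove=7 Briarlake=21 Dunmere=4 Elkhorn=14 Hollowpine=17 Ironridge=5 Juniper=3 → close Briarlake (overflow 13)
  21÷6 = 3 each, +1 to first 3
Round 2: Ashgrove=11 Dunmere=8 Elkhorn=18 Hollowpine=20 Ironridge=8 Juniper=6 → close Hollowpine (overflow 14)
  20÷5 = 4 each, +1 to first 0
Round 3: Ashgrove=15 Dunmere=12 Elkhorn=22 Ironridge=12 Juniper=10 → close Elkhorn (overflow 15)
  22÷4 = 5 each, +1 to first 2
Round 4: Ashgrove=21 Dunmere=18 Ironridge=17 Juniper=15 → close Ironridge (overflow 10)
  17÷3 = 5 each, +1 to first 2
Round 5: Ashgrove=27 Dunmere=24 Juniper=20 → close Dunmere (overflow 14)
  24÷2 = 12 each, +1 to first 0
Round 6: Ashgrove=39 Juniper=32 → close Ashgrove (overflow 25)
  39÷1 = 39 each, +1 to first 0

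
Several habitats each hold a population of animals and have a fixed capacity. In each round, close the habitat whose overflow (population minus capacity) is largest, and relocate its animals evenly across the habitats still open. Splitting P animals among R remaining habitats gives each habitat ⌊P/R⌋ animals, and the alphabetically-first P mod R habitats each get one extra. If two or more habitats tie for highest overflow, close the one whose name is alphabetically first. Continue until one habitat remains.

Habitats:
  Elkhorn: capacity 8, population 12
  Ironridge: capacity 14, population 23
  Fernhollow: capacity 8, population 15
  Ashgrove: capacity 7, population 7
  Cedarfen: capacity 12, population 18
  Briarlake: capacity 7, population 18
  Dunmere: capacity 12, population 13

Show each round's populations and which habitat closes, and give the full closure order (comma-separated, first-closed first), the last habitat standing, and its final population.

Closure order: Briarlake, Ironridge, Fernhollow, Cedarfen, Elkhorn, Ashgrove
Last habitat: Dunmere with 106 animals

Round 1: Ashgrove=7 Briarlake=18 Cedarfen=18 Dunmere=13 Elkhorn=12 Fernhollow=15 Ironridge=23 → close Briarlake (overflow 11)
  18÷6 = 3 each, +1 to first 0
Round 2: Ashgrove=10 Cedarfen=21 Dunmere=16 Elkhorn=15 Fernhollow=18 Ironridge=26 → close Ironridge (overflow 12)
  26÷5 = 5 each, +1 to first 1
Round 3: Ashgrove=16 Cedarfen=26 Dunmere=21 Elkhorn=20 Fernhollow=23 → close Fernhollow (overflow 15)
  23÷4 = 5 each, +1 to first 3
Round 4: Ashgrove=22 Cedarfen=32 Dunmere=27 Elkhorn=25 → close Cedarfen (overflow 20)
  32÷3 = 10 each, +1 to first 2
Round 5: Ashgrove=33 Dunmere=38 Elkhorn=35 → close Elkhorn (overflow 27)
  35÷2 = 17 each, +1 to first 1
Round 6: Ashgrove=51 Dunmere=55 → close Ashgrove (overflow 44)
  51÷1 = 51 each, +1 to first 0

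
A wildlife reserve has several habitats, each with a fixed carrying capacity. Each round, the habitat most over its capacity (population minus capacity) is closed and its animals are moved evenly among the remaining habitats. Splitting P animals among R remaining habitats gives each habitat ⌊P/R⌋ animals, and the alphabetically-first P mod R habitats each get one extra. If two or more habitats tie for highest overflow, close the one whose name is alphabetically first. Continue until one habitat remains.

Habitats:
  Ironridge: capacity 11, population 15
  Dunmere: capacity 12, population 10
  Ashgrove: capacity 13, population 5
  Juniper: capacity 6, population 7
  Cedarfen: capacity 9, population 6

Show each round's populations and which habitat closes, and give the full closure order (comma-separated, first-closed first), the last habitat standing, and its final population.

Closure order: Ironridge, Juniper, Dunmere, Cedarfen
Last habitat: Ashgrove with 43 animals

Round 1: Ashgrove=5 Cedarfen=6 Dunmere=10 Ironridge=15 Juniper=7 → close Ironridge (overflow 4)
  15÷4 = 3 each, +1 to first 3
Round 2: Ashgrove=9 Cedarfen=10 Dunmere=14 Juniper=10 → close Juniper (overflow 4)
  10÷3 = 3 each, +1 to first 1
Round 3: Ashgrove=13 Cedarfen=13 Dunmere=17 → close Dunmere (overflow 5)
  17÷2 = 8 each, +1 to first 1
Round 4: Ashgrove=22 Cedarfen=21 → close Cedarfen (overflow 12)
  21÷1 = 21 each, +1 to first 0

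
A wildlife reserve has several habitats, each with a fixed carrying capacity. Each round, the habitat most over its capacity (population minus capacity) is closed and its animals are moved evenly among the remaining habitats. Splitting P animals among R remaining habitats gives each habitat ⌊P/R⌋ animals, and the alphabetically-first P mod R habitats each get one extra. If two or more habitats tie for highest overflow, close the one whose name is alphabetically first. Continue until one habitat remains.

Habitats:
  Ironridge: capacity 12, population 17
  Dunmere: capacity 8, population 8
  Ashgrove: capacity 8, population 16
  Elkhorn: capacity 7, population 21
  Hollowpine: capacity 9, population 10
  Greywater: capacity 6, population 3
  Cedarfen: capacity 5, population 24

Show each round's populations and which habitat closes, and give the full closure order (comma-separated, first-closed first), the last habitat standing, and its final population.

Round 1: Ashgrove=16 Cedarfen=24 Dunmere=8 Elkhorn=21 Greywater=3 Hollowpine=10 Ironridge=17 → close Cedarfen (overflow 19)
  24÷6 = 4 each, +1 to first 0
Round 2: Ashgrove=20 Dunmere=12 Elkhorn=25 Greywater=7 Hollowpine=14 Ironridge=21 → close Elkhorn (overflow 18)
  25÷5 = 5 each, +1 to first 0
Round 3: Ashgrove=25 Dunmere=17 Greywater=12 Hollowpine=19 Ironridge=26 → close Ashgrove (overflow 17)
  25÷4 = 6 each, +1 to first 1
Round 4: Dunmere=24 Greywater=18 Hollowpine=25 Ironridge=32 → close Ironridge (overflow 20)
  32÷3 = 10 each, +1 to first 2
Round 5: Dunmere=35 Greywater=29 Hollowpine=35 → close Dunmere (overflow 27)
  35÷2 = 17 each, +1 to first 1
Round 6: Greywater=47 Hollowpine=52 → close Hollowpine (overflow 43)
  52÷1 = 52 each, +1 to first 0

Closure order: Cedarfen, Elkhorn, Ashgrove, Ironridge, Dunmere, Hollowpine
Last habitat: Greywater with 99 animals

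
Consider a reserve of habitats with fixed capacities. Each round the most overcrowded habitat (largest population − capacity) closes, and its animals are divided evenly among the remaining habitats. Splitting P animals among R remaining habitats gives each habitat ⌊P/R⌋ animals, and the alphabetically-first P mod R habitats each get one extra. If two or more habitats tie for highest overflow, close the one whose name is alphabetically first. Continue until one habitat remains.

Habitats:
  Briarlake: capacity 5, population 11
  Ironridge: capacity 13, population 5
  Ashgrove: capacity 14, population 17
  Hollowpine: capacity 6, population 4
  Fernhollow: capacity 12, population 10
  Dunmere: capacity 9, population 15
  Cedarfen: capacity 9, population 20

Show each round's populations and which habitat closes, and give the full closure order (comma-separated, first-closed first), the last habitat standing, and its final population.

Round 1: Ashgrove=17 Briarlake=11 Cedarfen=20 Dunmere=15 Fernhollow=10 Hollowpine=4 Ironridge=5 → close Cedarfen (overflow 11)
  20÷6 = 3 each, +1 to first 2
Round 2: Ashgrove=21 Briarlake=15 Dunmere=18 Fernhollow=13 Hollowpine=7 Ironridge=8 → close Briarlake (overflow 10)
  15÷5 = 3 each, +1 to first 0
Round 3: Ashgrove=24 Dunmere=21 Fernhollow=16 Hollowpine=10 Ironridge=11 → close Dunmere (overflow 12)
  21÷4 = 5 each, +1 to first 1
Round 4: Ashgrove=30 Fernhollow=21 Hollowpine=15 Ironridge=16 → close Ashgrove (overflow 16)
  30÷3 = 10 each, +1 to first 0
Round 5: Fernhollow=31 Hollowpine=25 Ironridge=26 → close Fernhollow (overflow 19)
  31÷2 = 15 each, +1 to first 1
Round 6: Hollowpine=41 Ironridge=41 → close Hollowpine (overflow 35)
  41÷1 = 41 each, +1 to first 0

Closure order: Cedarfen, Briarlake, Dunmere, Ashgrove, Fernhollow, Hollowpine
Last habitat: Ironridge with 82 animals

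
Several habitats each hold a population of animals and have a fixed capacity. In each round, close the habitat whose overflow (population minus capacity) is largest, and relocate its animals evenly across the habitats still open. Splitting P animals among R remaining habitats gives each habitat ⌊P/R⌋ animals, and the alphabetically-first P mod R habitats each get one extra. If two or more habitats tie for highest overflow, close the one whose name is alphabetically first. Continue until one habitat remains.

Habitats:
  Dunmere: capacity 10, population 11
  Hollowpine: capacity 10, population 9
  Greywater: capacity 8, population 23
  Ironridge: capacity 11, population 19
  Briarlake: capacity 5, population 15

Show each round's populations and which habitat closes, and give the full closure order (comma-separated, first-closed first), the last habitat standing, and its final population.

Round 1: Briarlake=15 Dunmere=11 Greywater=23 Hollowpine=9 Ironridge=19 → close Greywater (overflow 15)
  23÷4 = 5 each, +1 to first 3
Round 2: Briarlake=21 Dunmere=17 Hollowpine=15 Ironridge=24 → close Briarlake (overflow 16)
  21÷3 = 7 each, +1 to first 0
Round 3: Dunmere=24 Hollowpine=22 Ironridge=31 → close Ironridge (overflow 20)
  31÷2 = 15 each, +1 to first 1
Round 4: Dunmere=40 Hollowpine=37 → close Dunmere (overflow 30)
  40÷1 = 40 each, +1 to first 0

Closure order: Greywater, Briarlake, Ironridge, Dunmere
Last habitat: Hollowpine with 77 animals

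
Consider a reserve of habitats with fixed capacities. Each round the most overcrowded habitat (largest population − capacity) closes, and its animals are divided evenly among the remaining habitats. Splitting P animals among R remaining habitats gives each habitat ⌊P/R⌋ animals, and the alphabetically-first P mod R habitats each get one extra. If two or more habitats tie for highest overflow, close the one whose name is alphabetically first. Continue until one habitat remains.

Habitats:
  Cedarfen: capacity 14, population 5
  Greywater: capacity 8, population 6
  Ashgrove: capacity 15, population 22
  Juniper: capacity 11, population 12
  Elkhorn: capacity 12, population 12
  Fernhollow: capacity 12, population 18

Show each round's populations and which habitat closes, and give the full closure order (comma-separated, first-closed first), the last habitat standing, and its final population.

Round 1: Ashgrove=22 Cedarfen=5 Elkhorn=12 Fernhollow=18 Greywater=6 Juniper=12 → close Ashgrove (overflow 7)
  22÷5 = 4 each, +1 to first 2
Round 2: Cedarfen=10 Elkhorn=17 Fernhollow=22 Greywater=10 Juniper=16 → close Fernhollow (overflow 10)
  22÷4 = 5 each, +1 to first 2
Round 3: Cedarfen=16 Elkhorn=23 Greywater=15 Juniper=21 → close Elkhorn (overflow 11)
  23÷3 = 7 each, +1 to first 2
Round 4: Cedarfen=24 Greywater=23 Juniper=28 → close Juniper (overflow 17)
  28÷2 = 14 each, +1 to first 0
Round 5: Cedarfen=38 Greywater=37 → close Greywater (overflow 29)
  37÷1 = 37 each, +1 to first 0

Closure order: Ashgrove, Fernhollow, Elkhorn, Juniper, Greywater
Last habitat: Cedarfen with 75 animals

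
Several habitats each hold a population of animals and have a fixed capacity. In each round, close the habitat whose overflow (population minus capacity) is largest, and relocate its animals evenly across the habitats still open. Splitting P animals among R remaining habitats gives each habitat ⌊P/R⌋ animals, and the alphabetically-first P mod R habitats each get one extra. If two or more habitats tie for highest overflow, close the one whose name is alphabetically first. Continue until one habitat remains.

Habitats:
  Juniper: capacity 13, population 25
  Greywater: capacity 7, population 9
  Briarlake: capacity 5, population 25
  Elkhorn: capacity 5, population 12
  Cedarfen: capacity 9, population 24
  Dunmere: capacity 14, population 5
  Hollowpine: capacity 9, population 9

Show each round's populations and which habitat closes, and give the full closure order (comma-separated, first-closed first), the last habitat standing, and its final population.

Round 1: Briarlake=25 Cedarfen=24 Dunmere=5 Elkhorn=12 Greywater=9 Hollowpine=9 Juniper=25 → close Briarlake (overflow 20)
  25÷6 = 4 each, +1 to first 1
Round 2: Cedarfen=29 Dunmere=9 Elkhorn=16 Greywater=13 Hollowpine=13 Juniper=29 → close Cedarfen (overflow 20)
  29÷5 = 5 each, +1 to first 4
Round 3: Dunmere=15 Elkhorn=22 Greywater=19 Hollowpine=19 Juniper=34 → close Juniper (overflow 21)
  34÷4 = 8 each, +1 to first 2
Round 4: Dunmere=24 Elkhorn=31 Greywater=27 Hollowpine=27 → close Elkhorn (overflow 26)
  31÷3 = 10 each, +1 to first 1
Round 5: Dunmere=35 Greywater=37 Hollowpine=37 → close Greywater (overflow 30)
  37÷2 = 18 each, +1 to first 1
Round 6: Dunmere=54 Hollowpine=55 → close Hollowpine (overflow 46)
  55÷1 = 55 each, +1 to first 0

Closure order: Briarlake, Cedarfen, Juniper, Elkhorn, Greywater, Hollowpine
Last habitat: Dunmere with 109 animals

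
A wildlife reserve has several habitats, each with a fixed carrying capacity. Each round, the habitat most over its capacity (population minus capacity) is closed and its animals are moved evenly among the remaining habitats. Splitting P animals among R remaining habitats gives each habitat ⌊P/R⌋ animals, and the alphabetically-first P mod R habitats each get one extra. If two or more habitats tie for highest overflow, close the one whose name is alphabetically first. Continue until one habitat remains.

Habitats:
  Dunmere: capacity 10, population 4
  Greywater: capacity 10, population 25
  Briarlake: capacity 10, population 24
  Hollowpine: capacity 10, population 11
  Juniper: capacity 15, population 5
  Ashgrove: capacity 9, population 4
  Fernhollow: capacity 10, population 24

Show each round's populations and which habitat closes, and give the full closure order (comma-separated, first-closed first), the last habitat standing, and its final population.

Round 1: Ashgrove=4 Briarlake=24 Dunmere=4 Fernhollow=24 Greywater=25 Hollowpine=11 Juniper=5 → close Greywater (overflow 15)
  25÷6 = 4 each, +1 to first 1
Round 2: Ashgrove=9 Briarlake=28 Dunmere=8 Fernhollow=28 Hollowpine=15 Juniper=9 → close Briarlake (overflow 18)
  28÷5 = 5 each, +1 to first 3
Round 3: Ashgrove=15 Dunmere=14 Fernhollow=34 Hollowpine=20 Juniper=14 → close Fernhollow (overflow 24)
  34÷4 = 8 each, +1 to first 2
Round 4: Ashgrove=24 Dunmere=23 Hollowpine=28 Juniper=22 → close Hollowpine (overflow 18)
  28÷3 = 9 each, +1 to first 1
Round 5: Ashgrove=34 Dunmere=32 Juniper=31 → close Ashgrove (overflow 25)
  34÷2 = 17 each, +1 to first 0
Round 6: Dunmere=49 Juniper=48 → close Dunmere (overflow 39)
  49÷1 = 49 each, +1 to first 0

Closure order: Greywater, Briarlake, Fernhollow, Hollowpine, Ashgrove, Dunmere
Last habitat: Juniper with 97 animals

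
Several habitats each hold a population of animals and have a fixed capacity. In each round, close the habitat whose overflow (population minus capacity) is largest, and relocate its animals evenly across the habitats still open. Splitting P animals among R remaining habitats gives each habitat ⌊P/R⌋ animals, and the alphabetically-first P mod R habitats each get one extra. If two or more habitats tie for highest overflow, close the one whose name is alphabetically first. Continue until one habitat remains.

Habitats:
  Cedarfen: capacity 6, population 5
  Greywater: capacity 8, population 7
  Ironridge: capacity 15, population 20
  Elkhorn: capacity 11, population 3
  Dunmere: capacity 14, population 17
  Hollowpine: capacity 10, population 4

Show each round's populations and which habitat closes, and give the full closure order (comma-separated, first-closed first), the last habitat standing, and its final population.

Round 1: Cedarfen=5 Dunmere=17 Elkhorn=3 Greywater=7 Hollowpine=4 Ironridge=20 → close Ironridge (overflow 5)
  20÷5 = 4 each, +1 to first 0
Round 2: Cedarfen=9 Dunmere=21 Elkhorn=7 Greywater=11 Hollowpine=8 → close Dunmere (overflow 7)
  21÷4 = 5 each, +1 to first 1
Round 3: Cedarfen=15 Elkhorn=12 Greywater=16 Hollowpine=13 → close Cedarfen (overflow 9)
  15÷3 = 5 each, +1 to first 0
Round 4: Elkhorn=17 Greywater=21 Hollowpine=18 → close Greywater (overflow 13)
  21÷2 = 10 each, +1 to first 1
Round 5: Elkhorn=28 Hollowpine=28 → close Hollowpine (overflow 18)
  28÷1 = 28 each, +1 to first 0

Closure order: Ironridge, Dunmere, Cedarfen, Greywater, Hollowpine
Last habitat: Elkhorn with 56 animals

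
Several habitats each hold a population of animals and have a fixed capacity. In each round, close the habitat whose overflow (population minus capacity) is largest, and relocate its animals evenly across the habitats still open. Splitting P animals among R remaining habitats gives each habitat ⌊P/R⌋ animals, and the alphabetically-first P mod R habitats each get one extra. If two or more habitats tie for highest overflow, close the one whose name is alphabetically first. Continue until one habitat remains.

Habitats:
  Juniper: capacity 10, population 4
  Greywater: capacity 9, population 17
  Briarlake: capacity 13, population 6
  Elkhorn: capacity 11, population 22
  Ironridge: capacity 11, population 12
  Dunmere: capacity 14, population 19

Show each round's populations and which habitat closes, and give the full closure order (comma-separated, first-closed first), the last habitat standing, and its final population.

Closure order: Elkhorn, Greywater, Dunmere, Ironridge, Briarlake
Last habitat: Juniper with 80 animals

Round 1: Briarlake=6 Dunmere=19 Elkhorn=22 Greywater=17 Ironridge=12 Juniper=4 → close Elkhorn (overflow 11)
  22÷5 = 4 each, +1 to first 2
Round 2: Briarlake=11 Dunmere=24 Greywater=21 Ironridge=16 Juniper=8 → close Greywater (overflow 12)
  21÷4 = 5 each, +1 to first 1
Round 3: Briarlake=17 Dunmere=29 Ironridge=21 Juniper=13 → close Dunmere (overflow 15)
  29÷3 = 9 each, +1 to first 2
Round 4: Briarlake=27 Ironridge=31 Juniper=22 → close Ironridge (overflow 20)
  31÷2 = 15 each, +1 to first 1
Round 5: Briarlake=43 Juniper=37 → close Briarlake (overflow 30)
  43÷1 = 43 each, +1 to first 0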